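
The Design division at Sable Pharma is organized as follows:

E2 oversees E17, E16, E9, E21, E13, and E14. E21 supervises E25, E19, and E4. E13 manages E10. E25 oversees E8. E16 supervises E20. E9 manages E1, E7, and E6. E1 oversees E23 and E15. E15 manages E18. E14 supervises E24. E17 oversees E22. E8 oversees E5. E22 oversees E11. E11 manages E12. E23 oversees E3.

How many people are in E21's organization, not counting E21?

E21 directly manages E25, E19, E4. Under E25: E8, E5 (2). E19 has no reports. E4 has no reports. So E21's organization is 3 direct reports plus everyone under them: 3 + 1 + 1 = 5.

5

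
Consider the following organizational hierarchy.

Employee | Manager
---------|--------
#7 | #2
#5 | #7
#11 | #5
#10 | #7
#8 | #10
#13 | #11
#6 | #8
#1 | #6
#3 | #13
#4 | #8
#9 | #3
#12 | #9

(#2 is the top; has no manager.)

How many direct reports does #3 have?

1

#3 directly manages #9. That is 1 direct report.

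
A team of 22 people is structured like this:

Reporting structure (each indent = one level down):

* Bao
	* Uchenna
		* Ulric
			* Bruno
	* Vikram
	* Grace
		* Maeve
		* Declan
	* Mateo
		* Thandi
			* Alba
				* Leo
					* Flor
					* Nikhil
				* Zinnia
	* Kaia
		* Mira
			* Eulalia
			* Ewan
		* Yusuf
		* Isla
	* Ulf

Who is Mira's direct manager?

Kaia

Mira reports directly to Kaia.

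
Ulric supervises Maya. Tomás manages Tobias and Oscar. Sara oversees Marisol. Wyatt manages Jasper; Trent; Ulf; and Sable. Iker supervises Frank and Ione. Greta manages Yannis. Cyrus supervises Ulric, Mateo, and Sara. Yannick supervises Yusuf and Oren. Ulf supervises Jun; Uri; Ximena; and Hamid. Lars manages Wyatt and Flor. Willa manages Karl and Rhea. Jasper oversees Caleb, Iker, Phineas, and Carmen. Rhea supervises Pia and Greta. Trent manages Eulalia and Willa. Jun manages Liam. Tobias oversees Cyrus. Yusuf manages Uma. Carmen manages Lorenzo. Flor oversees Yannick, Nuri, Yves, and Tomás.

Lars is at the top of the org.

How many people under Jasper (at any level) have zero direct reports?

5

The people in Jasper's organization with no one reporting to them are Caleb, Lorenzo, Ione, Frank, Phineas. That is 5.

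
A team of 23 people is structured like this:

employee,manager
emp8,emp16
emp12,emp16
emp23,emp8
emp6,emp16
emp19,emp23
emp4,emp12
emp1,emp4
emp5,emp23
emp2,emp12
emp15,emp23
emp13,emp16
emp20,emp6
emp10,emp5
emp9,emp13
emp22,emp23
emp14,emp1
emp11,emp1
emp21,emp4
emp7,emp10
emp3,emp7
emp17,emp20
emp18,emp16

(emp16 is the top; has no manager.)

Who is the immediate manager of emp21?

emp4

emp21 reports directly to emp4.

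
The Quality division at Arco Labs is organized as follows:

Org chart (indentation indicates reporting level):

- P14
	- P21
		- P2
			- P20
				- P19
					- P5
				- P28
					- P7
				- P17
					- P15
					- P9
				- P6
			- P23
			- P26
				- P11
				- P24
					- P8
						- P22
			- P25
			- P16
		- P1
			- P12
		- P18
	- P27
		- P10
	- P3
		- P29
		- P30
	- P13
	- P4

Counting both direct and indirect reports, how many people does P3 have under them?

P3 directly manages P29, P30. P29 has no reports. P30 has no reports. So P3's organization is 2 direct reports plus everyone under them: 1 + 1 = 2.

2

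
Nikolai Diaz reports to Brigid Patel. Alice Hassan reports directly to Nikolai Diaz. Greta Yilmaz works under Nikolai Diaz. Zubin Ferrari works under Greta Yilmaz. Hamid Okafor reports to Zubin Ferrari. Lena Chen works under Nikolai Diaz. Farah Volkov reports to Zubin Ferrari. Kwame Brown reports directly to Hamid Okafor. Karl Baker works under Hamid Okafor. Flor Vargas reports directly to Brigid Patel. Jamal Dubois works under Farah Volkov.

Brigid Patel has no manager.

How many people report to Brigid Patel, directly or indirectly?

11

Brigid Patel directly manages Nikolai Diaz, Flor Vargas. Under Nikolai Diaz: Lena Chen, Greta Yilmaz, Zubin Ferrari, Farah Volkov, Jamal Dubois, Hamid Okafor, Karl Baker, Kwame Brown, Alice Hassan (9). Flor Vargas has no reports. So Brigid Patel's organization is 2 direct reports plus everyone under them: 10 + 1 = 11.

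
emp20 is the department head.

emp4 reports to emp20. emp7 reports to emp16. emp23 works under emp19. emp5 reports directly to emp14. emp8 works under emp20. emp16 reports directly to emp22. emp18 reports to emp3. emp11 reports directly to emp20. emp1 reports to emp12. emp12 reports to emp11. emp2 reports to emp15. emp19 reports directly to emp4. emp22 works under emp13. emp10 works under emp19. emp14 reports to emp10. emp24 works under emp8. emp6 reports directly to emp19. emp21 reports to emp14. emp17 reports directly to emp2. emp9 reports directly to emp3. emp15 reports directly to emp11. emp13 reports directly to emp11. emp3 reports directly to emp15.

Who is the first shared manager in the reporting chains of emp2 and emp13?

emp2's chain of managers is emp15, emp11, emp20. emp13's chain of managers is emp11, emp20. The first manager that appears in both chains is emp11.

emp11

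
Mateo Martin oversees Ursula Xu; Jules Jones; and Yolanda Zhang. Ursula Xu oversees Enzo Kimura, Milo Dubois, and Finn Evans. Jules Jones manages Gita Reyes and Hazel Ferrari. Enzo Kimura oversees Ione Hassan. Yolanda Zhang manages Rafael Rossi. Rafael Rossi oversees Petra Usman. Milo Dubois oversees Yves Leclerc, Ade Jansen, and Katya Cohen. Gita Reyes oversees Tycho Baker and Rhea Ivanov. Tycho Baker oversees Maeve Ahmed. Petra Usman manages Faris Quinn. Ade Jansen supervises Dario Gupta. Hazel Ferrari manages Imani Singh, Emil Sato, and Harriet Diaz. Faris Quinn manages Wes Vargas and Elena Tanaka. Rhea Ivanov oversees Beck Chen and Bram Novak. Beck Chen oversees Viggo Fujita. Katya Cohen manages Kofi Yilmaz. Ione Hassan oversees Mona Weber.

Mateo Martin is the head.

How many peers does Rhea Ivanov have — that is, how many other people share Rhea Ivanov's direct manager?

1

Rhea Ivanov reports to Gita Reyes. Gita Reyes's other direct reports are Tycho Baker — 1 peer.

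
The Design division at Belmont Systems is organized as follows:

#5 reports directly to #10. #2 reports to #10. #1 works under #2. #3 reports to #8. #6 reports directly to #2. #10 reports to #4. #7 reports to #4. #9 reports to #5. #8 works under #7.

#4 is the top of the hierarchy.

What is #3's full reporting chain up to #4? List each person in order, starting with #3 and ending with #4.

#3 -> #8 -> #7 -> #4

#3 reports to #8. #8 reports to #7. #7 reports to #4. #4 is at the top.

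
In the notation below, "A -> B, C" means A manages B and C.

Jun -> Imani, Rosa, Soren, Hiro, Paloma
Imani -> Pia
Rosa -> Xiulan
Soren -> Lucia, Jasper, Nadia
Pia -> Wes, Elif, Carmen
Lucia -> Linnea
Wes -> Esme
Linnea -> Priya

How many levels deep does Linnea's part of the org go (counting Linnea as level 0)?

1

The longest chain under Linnea runs Linnea → Priya, which is 1 level below Linnea.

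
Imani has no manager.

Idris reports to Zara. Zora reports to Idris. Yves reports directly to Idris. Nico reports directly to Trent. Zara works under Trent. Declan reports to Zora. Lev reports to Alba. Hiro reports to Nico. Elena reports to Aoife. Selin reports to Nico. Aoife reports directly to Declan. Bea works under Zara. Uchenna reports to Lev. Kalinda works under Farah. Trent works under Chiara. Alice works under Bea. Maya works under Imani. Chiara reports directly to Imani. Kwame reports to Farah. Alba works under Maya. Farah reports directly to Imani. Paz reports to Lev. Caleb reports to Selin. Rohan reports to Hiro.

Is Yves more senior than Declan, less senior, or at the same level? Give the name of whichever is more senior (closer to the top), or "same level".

Yves

Yves is 5 levels below Imani; Declan is 6. Yves is higher.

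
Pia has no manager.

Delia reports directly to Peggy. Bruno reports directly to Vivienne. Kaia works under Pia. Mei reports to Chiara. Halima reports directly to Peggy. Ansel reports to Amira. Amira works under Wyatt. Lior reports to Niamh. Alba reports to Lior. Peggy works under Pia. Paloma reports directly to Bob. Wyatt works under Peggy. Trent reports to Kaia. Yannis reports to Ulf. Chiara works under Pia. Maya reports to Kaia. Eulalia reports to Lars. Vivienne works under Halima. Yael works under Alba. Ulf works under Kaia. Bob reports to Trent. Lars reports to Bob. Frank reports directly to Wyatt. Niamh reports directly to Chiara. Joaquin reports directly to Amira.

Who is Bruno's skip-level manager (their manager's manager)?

Bruno reports to Vivienne, and Vivienne reports to Halima. So Bruno's skip-level manager is Halima.

Halima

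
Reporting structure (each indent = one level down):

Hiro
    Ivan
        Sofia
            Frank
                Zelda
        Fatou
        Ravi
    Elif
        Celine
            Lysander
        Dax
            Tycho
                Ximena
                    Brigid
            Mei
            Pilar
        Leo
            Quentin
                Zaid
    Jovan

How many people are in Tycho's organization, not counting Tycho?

2

Tycho directly manages Ximena. Under Ximena: Brigid (1). That's 2 in total.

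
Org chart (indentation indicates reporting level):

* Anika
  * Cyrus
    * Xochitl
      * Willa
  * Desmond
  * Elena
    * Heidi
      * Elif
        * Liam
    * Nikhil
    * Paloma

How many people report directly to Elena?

3

Elena directly manages Heidi, Nikhil, Paloma. That is 3 direct reports.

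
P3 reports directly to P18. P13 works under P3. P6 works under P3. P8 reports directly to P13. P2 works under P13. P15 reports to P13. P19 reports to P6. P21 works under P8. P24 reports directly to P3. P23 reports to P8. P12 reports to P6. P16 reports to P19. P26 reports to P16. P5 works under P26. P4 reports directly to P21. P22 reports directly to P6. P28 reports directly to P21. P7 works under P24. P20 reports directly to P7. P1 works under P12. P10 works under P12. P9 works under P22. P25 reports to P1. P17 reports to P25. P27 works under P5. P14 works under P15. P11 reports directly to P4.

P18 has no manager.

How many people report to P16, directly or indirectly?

3

P16 directly manages P26. Under P26: P5, P27 (2). That's 3 in total.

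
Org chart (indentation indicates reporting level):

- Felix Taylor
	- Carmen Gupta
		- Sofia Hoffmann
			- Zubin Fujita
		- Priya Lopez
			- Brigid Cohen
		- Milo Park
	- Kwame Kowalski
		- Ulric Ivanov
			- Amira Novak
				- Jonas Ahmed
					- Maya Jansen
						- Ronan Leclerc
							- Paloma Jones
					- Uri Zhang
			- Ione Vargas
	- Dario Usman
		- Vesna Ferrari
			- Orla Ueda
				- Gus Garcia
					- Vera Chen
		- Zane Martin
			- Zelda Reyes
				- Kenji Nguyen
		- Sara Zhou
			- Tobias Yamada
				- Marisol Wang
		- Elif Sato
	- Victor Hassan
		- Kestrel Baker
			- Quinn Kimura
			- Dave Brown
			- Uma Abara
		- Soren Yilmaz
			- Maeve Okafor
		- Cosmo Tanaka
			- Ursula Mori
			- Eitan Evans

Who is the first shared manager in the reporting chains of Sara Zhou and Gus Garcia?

Dario Usman

Sara Zhou's chain of managers is Dario Usman, Felix Taylor. Gus Garcia's chain of managers is Orla Ueda, Vesna Ferrari, Dario Usman, Felix Taylor. The first manager that appears in both chains is Dario Usman.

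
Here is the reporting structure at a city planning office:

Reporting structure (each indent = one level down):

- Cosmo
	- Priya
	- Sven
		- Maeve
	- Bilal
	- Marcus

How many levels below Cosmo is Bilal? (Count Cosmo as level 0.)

Chain from Bilal up to Cosmo: Bilal → Cosmo. That is 1 step up, so Bilal is 1 level below Cosmo.

1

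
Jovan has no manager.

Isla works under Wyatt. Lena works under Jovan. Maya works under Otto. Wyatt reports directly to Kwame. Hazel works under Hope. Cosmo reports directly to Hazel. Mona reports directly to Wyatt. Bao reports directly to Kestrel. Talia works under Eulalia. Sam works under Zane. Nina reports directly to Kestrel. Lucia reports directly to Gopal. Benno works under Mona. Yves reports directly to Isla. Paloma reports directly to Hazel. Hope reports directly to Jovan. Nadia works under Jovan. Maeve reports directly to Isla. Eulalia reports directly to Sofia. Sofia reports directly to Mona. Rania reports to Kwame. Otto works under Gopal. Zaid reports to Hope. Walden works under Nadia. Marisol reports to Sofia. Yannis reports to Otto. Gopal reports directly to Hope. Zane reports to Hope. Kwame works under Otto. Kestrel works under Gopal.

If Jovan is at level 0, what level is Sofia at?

7

Chain from Sofia up to Jovan: Sofia → Mona → Wyatt → Kwame → Otto → Gopal → Hope → Jovan. That is 7 steps up, so Sofia is 7 levels below Jovan.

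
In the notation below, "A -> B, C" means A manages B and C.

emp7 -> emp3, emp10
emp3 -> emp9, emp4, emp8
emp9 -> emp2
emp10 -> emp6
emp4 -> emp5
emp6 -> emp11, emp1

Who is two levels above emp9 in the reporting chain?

emp7

emp9 reports to emp3, and emp3 reports to emp7. So emp9's skip-level manager is emp7.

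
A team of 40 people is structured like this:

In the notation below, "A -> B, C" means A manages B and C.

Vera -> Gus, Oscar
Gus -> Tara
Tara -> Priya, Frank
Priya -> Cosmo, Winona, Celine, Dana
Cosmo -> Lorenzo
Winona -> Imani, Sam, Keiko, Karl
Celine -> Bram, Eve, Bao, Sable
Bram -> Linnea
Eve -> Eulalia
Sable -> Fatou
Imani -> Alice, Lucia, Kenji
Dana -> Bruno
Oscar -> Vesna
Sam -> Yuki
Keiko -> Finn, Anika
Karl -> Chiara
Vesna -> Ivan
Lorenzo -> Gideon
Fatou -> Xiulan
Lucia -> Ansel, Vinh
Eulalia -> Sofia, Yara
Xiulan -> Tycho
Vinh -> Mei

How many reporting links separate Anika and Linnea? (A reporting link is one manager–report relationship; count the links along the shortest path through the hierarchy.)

6

Anika is 3 levels below Priya, and Linnea is 3 levels below Priya (their lowest common manager). The shortest path runs up from Anika to Priya and back down to Linnea: 3 + 3 = 6 links.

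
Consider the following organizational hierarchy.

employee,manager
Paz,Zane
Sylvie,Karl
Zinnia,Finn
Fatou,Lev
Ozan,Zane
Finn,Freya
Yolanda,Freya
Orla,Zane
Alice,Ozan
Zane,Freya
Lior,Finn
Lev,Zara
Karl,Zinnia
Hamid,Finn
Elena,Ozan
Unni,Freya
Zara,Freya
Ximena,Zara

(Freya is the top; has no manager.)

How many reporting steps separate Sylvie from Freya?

Chain from Sylvie up to Freya: Sylvie → Karl → Zinnia → Finn → Freya. That is 4 steps up, so Sylvie is 4 levels below Freya.

4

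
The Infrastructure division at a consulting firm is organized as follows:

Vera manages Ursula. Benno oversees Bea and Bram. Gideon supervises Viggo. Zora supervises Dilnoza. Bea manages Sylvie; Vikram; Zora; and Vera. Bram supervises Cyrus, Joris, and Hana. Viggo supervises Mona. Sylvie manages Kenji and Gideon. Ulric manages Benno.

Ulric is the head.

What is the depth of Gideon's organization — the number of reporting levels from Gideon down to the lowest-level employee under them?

The longest chain under Gideon runs Gideon → Viggo → Mona, which is 2 levels below Gideon.

2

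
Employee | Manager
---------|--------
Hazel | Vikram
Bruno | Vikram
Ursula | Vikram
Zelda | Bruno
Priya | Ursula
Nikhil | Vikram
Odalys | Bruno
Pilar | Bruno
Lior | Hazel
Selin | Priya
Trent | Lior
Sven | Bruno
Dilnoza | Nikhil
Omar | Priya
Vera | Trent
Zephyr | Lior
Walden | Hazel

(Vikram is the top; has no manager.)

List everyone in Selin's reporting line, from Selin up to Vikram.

Selin -> Priya -> Ursula -> Vikram

Selin reports to Priya. Priya reports to Ursula. Ursula reports to Vikram. Vikram is at the top.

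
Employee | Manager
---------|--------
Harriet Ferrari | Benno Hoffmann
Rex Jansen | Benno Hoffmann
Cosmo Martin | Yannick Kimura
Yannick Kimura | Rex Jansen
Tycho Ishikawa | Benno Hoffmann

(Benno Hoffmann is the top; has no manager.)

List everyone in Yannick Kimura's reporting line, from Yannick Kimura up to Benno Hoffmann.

Yannick Kimura -> Rex Jansen -> Benno Hoffmann

Yannick Kimura reports to Rex Jansen. Rex Jansen reports to Benno Hoffmann. Benno Hoffmann is at the top.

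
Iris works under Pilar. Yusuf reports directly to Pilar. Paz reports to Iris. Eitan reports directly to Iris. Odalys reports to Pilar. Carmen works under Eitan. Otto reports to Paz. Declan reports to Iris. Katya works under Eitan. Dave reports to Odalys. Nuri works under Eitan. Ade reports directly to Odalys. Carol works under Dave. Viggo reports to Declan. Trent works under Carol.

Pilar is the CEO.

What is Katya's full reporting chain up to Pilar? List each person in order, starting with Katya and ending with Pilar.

Katya -> Eitan -> Iris -> Pilar

Katya reports to Eitan. Eitan reports to Iris. Iris reports to Pilar. Pilar is at the top.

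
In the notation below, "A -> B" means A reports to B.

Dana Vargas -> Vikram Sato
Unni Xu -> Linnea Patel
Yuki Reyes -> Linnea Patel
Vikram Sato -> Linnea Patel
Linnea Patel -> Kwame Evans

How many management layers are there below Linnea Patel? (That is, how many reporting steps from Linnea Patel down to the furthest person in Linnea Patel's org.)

The longest chain under Linnea Patel runs Linnea Patel → Vikram Sato → Dana Vargas, which is 2 levels below Linnea Patel.

2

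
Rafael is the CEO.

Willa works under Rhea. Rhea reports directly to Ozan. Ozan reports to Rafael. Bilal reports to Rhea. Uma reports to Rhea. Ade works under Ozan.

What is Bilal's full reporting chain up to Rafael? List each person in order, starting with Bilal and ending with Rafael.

Bilal -> Rhea -> Ozan -> Rafael

Bilal reports to Rhea. Rhea reports to Ozan. Ozan reports to Rafael. Rafael is at the top.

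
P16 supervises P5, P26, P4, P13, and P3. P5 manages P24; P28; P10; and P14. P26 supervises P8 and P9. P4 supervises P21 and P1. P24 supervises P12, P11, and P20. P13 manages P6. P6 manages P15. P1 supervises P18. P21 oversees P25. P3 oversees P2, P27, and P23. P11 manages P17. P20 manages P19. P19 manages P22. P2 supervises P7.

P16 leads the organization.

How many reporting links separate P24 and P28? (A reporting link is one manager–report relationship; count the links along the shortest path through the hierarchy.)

P24 is 1 level below P5, and P28 is 1 level below P5 (their lowest common manager). The shortest path runs up from P24 to P5 and back down to P28: 1 + 1 = 2 links.

2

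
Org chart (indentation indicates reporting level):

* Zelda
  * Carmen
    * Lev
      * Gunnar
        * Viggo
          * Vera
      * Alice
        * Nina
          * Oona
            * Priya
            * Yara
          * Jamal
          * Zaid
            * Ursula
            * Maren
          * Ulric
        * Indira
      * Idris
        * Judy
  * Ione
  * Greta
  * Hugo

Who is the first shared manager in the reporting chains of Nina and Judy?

Nina's chain of managers is Alice, Lev, Carmen, Zelda. Judy's chain of managers is Idris, Lev, Carmen, Zelda. The first manager that appears in both chains is Lev.

Lev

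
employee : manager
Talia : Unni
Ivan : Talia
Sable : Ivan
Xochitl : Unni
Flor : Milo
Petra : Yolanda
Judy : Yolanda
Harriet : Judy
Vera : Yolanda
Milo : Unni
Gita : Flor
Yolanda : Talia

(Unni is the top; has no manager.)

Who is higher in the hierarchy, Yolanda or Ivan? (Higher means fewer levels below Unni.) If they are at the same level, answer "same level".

same level

Both Yolanda and Ivan are 2 levels below Unni.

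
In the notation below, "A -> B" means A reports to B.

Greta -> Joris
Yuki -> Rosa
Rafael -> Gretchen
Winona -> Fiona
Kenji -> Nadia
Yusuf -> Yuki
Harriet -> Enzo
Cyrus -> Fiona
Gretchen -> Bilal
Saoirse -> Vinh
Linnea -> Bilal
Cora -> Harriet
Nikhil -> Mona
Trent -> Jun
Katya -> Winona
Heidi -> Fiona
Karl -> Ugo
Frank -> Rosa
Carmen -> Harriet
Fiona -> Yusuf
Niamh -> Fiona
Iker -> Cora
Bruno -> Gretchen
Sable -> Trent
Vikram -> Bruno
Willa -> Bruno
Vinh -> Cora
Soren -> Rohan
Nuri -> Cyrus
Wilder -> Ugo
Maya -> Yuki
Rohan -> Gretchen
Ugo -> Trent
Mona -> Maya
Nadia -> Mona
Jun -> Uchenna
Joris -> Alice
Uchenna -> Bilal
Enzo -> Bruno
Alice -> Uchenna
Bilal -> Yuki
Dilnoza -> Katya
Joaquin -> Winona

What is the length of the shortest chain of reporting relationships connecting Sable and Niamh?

Sable is 5 levels below Yuki, and Niamh is 3 levels below Yuki (their lowest common manager). The shortest path runs up from Sable to Yuki and back down to Niamh: 5 + 3 = 8 links.

8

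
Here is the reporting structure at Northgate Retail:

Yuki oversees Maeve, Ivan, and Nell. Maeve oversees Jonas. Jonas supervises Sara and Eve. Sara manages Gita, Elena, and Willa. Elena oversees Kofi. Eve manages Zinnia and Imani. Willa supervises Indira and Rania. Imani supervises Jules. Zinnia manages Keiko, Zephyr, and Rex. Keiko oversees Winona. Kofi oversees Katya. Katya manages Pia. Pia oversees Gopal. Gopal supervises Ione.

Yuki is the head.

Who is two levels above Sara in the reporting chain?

Maeve

Sara reports to Jonas, and Jonas reports to Maeve. So Sara's skip-level manager is Maeve.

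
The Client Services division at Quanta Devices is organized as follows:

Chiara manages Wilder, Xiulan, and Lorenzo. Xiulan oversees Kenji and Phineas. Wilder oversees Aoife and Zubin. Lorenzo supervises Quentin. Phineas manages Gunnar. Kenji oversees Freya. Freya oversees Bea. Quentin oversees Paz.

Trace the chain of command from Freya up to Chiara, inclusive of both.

Freya -> Kenji -> Xiulan -> Chiara

Freya reports to Kenji. Kenji reports to Xiulan. Xiulan reports to Chiara. Chiara is at the top.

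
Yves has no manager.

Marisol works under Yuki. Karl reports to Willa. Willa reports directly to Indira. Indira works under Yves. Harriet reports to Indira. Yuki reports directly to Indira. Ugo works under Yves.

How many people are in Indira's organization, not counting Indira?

5

Indira directly manages Yuki, Willa, Harriet. Under Yuki: Marisol (1). Under Willa: Karl (1). Harriet has no reports. So Indira's organization is 3 direct reports plus everyone under them: 2 + 2 + 1 = 5.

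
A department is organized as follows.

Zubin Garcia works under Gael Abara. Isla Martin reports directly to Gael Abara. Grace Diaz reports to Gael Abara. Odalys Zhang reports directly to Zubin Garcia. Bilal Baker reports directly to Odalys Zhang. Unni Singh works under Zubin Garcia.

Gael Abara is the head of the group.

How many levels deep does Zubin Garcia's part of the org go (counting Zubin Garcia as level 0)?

The longest chain under Zubin Garcia runs Zubin Garcia → Odalys Zhang → Bilal Baker, which is 2 levels below Zubin Garcia.

2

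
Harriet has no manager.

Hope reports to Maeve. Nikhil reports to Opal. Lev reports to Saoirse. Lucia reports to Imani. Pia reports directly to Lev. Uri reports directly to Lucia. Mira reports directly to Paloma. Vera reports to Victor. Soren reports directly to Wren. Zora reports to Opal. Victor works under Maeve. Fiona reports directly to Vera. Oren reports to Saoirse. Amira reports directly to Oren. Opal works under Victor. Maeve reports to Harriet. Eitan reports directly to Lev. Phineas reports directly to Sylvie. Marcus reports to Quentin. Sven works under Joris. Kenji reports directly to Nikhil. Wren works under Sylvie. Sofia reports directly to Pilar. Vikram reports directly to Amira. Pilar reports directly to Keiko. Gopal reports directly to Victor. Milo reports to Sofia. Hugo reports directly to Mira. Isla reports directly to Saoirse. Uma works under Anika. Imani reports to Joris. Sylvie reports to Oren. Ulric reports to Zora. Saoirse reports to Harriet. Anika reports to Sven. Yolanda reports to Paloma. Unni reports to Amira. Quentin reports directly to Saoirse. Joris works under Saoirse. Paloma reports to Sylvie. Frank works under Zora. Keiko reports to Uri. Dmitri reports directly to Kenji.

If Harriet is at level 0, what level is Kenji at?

Chain from Kenji up to Harriet: Kenji → Nikhil → Opal → Victor → Maeve → Harriet. That is 5 steps up, so Kenji is 5 levels below Harriet.

5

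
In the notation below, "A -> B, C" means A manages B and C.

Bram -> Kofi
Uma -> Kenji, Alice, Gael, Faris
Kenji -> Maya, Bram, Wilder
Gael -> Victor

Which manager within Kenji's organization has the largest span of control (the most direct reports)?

Direct-report counts within Kenji's organization: Kenji has 3; Bram has 1. The largest is 3, held by Kenji.

Kenji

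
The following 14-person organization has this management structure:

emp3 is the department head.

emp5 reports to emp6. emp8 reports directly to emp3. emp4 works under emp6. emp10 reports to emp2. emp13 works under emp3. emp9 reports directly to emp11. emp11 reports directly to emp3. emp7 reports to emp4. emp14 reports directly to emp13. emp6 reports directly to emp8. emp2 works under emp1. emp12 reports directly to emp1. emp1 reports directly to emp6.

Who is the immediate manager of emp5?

emp6

emp5 reports directly to emp6.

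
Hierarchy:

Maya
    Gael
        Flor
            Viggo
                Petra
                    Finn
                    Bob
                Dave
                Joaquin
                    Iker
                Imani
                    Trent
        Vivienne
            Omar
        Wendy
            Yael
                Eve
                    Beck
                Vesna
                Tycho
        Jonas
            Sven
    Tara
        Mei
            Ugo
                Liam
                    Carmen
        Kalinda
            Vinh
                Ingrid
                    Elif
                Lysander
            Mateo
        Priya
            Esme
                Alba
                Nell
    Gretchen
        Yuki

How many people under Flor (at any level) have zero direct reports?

5

The people in Flor's organization with no one reporting to them are Trent, Iker, Dave, Bob, Finn. That is 5.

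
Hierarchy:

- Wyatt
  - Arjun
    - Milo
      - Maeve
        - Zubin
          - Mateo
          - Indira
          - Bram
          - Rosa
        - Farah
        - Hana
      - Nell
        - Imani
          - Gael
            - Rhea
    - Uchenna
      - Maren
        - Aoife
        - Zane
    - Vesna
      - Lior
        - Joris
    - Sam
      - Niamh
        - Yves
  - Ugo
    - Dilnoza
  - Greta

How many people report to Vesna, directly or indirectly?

Vesna directly manages Lior. Under Lior: Joris (1). That's 2 in total.

2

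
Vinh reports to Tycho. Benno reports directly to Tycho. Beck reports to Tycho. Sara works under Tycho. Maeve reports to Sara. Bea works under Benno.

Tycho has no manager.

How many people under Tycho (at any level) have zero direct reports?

4

The people in Tycho's organization with no one reporting to them are Maeve, Beck, Bea, Vinh. That is 4.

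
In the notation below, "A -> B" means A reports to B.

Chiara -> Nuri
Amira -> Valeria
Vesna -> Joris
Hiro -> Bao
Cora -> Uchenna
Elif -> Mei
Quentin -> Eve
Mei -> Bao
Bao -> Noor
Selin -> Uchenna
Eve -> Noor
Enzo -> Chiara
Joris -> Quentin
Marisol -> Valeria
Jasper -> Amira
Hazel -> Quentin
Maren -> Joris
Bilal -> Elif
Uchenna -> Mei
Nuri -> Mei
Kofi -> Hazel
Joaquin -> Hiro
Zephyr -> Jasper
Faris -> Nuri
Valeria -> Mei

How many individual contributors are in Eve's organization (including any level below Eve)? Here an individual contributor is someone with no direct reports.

3

The people in Eve's organization with no one reporting to them are Kofi, Vesna, Maren. That is 3.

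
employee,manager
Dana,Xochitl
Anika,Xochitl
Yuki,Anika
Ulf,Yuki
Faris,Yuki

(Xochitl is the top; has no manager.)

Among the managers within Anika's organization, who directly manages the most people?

Direct-report counts within Anika's organization: Anika has 1; Yuki has 2. The largest is 2, held by Yuki.

Yuki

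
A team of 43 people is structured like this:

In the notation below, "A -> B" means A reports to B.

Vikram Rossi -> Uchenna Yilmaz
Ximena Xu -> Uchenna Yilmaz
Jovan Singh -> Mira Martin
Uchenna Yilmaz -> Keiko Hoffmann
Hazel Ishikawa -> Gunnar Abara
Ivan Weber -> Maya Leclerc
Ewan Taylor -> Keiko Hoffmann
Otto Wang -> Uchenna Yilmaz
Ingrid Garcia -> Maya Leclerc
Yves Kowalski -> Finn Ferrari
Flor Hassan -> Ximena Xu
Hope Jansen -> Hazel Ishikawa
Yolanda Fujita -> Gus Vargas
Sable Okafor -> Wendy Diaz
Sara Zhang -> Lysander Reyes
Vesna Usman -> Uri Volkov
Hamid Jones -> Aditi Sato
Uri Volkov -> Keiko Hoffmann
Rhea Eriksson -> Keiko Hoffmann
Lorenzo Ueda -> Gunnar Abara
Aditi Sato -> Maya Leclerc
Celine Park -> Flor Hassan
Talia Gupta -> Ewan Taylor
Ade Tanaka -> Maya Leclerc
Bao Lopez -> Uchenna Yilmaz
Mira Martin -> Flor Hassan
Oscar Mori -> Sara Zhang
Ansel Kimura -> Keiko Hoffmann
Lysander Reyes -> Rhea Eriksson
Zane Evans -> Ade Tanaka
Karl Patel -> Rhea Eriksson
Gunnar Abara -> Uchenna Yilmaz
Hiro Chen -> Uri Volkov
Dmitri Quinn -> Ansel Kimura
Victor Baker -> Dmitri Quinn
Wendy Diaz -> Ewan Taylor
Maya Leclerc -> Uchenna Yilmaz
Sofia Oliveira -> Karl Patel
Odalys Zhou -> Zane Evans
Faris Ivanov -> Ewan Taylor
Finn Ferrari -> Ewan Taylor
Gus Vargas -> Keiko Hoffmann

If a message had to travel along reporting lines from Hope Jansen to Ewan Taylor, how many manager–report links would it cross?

Hope Jansen is 4 levels below Keiko Hoffmann, and Ewan Taylor is 1 level below Keiko Hoffmann (their lowest common manager). The shortest path runs up from Hope Jansen to Keiko Hoffmann and back down to Ewan Taylor: 4 + 1 = 5 links.

5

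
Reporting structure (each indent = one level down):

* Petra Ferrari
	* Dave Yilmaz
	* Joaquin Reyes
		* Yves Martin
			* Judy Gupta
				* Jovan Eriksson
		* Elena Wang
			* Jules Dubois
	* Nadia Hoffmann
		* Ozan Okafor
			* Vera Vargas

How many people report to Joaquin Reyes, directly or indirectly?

5

Joaquin Reyes directly manages Yves Martin, Elena Wang. Under Yves Martin: Judy Gupta, Jovan Eriksson (2). Under Elena Wang: Jules Dubois (1). So Joaquin Reyes's organization is 2 direct reports plus everyone under them: 3 + 2 = 5.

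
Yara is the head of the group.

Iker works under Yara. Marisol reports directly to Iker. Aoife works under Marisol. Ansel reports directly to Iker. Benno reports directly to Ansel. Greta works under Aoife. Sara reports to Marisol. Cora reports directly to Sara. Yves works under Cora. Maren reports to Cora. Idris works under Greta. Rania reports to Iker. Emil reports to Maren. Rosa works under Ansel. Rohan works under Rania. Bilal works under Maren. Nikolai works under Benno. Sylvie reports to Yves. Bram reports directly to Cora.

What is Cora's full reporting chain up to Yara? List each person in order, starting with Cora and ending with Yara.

Cora -> Sara -> Marisol -> Iker -> Yara

Cora reports to Sara. Sara reports to Marisol. Marisol reports to Iker. Iker reports to Yara. Yara is at the top.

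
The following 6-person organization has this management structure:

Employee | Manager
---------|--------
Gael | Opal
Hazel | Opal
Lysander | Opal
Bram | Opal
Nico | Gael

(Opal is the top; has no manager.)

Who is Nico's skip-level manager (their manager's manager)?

Nico reports to Gael, and Gael reports to Opal. So Nico's skip-level manager is Opal.

Opal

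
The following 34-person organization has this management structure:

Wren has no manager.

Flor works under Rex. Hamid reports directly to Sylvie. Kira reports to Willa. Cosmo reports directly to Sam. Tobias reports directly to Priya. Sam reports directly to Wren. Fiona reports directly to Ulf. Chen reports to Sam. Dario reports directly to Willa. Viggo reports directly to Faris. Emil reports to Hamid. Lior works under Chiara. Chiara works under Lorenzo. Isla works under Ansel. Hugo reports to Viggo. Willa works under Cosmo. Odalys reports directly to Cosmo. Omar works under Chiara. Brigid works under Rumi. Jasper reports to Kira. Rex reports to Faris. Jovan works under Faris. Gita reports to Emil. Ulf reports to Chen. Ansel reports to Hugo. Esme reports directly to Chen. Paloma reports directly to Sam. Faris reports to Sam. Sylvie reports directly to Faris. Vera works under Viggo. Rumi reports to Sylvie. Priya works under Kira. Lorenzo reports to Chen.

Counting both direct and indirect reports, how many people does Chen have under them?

Chen directly manages Lorenzo, Ulf, Esme. Under Lorenzo: Chiara, Omar, Lior (3). Under Ulf: Fiona (1). Esme has no reports. So Chen's organization is 3 direct reports plus everyone under them: 4 + 2 + 1 = 7.

7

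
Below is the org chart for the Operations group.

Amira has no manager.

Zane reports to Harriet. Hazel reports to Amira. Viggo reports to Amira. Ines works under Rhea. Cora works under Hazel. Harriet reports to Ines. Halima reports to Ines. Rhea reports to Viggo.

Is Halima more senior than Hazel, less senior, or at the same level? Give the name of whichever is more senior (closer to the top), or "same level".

Halima is 4 levels below Amira; Hazel is 1. Hazel is higher.

Hazel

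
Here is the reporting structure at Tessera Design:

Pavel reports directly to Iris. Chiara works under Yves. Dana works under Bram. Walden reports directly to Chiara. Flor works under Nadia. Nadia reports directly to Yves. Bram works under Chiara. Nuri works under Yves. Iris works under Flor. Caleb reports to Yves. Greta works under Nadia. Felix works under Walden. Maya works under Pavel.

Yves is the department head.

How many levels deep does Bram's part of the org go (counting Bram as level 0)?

1

The longest chain under Bram runs Bram → Dana, which is 1 level below Bram.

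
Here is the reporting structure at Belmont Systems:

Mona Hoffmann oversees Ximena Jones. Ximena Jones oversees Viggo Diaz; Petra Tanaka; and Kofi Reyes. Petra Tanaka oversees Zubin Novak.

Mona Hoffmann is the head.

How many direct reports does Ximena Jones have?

Ximena Jones directly manages Viggo Diaz, Petra Tanaka, Kofi Reyes. That is 3 direct reports.

3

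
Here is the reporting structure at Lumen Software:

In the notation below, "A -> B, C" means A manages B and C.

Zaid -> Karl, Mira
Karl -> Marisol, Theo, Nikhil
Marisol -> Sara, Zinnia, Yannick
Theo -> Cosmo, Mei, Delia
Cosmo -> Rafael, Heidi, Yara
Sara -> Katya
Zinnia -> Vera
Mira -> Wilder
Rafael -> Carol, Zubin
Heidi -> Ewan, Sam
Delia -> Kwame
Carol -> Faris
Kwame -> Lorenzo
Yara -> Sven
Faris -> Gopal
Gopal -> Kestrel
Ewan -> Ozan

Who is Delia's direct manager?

Theo

Delia reports directly to Theo.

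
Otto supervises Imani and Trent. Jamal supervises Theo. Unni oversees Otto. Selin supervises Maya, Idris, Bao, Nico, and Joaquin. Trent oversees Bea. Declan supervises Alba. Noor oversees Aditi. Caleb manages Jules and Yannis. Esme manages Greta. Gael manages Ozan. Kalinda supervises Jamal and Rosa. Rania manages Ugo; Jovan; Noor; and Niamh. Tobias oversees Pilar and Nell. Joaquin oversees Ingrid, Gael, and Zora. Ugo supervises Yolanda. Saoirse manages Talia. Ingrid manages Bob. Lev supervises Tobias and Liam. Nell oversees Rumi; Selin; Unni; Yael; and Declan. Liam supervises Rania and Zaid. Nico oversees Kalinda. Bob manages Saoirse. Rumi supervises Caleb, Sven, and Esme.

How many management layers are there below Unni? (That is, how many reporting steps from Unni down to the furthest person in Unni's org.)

The longest chain under Unni runs Unni → Otto → Trent → Bea, which is 3 levels below Unni.

3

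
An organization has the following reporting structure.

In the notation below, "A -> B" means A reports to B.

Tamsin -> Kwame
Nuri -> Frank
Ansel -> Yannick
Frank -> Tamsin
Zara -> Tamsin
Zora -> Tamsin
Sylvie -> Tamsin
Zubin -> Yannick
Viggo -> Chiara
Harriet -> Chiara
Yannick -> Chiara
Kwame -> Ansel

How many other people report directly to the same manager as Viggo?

Viggo reports to Chiara. Chiara's other direct reports are Yannick, Harriet — 2 peers.

2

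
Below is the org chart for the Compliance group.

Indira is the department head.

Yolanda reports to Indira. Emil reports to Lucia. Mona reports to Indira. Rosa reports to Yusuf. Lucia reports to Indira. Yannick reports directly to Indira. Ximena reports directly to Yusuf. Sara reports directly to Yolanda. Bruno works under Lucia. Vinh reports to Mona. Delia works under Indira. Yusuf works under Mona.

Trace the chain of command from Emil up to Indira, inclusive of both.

Emil reports to Lucia. Lucia reports to Indira. Indira is at the top.

Emil -> Lucia -> Indira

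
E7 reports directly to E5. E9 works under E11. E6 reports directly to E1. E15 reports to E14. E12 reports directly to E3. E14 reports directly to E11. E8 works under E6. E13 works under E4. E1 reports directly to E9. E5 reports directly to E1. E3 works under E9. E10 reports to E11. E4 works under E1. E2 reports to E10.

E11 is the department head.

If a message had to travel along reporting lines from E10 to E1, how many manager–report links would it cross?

E10 is 1 level below E11, and E1 is 2 levels below E11 (their lowest common manager). The shortest path runs up from E10 to E11 and back down to E1: 1 + 2 = 3 links.

3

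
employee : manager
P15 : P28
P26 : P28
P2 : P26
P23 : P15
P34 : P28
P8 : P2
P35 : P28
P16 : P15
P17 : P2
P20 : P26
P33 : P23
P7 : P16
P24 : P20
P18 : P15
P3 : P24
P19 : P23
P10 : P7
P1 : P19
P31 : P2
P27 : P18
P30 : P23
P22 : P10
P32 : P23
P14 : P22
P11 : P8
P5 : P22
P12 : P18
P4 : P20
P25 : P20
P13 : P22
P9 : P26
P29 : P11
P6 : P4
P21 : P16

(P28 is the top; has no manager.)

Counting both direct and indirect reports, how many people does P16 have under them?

7

P16 directly manages P7, P21. Under P7: P10, P22, P13, P5, P14 (5). P21 has no reports. So P16's organization is 2 direct reports plus everyone under them: 6 + 1 = 7.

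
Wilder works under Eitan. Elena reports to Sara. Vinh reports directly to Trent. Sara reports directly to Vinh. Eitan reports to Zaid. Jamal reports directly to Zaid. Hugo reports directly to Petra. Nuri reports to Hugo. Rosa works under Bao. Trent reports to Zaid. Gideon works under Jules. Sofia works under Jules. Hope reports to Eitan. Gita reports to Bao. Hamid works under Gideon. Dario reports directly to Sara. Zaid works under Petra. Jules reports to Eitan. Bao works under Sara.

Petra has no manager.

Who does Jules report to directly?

Jules reports directly to Eitan.

Eitan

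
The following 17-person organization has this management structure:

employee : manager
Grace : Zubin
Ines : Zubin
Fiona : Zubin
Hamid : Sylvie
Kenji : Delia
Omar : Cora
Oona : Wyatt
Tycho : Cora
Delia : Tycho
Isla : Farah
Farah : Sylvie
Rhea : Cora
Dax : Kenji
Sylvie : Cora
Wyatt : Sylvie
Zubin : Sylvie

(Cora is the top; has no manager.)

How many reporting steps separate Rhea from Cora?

1

Chain from Rhea up to Cora: Rhea → Cora. That is 1 step up, so Rhea is 1 level below Cora.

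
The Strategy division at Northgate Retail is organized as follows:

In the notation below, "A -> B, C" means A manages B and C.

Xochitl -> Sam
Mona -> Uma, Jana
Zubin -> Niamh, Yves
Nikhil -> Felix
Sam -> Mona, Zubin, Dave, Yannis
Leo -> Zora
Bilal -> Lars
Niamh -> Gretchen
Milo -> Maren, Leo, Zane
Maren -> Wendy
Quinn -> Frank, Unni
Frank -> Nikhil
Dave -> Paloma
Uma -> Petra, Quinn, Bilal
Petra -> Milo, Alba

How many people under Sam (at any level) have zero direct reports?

12

The people in Sam's organization with no one reporting to them are Yannis, Paloma, Yves, Gretchen, Jana, Lars, Unni, Felix, Alba, Zane, Zora, Wendy. That is 12.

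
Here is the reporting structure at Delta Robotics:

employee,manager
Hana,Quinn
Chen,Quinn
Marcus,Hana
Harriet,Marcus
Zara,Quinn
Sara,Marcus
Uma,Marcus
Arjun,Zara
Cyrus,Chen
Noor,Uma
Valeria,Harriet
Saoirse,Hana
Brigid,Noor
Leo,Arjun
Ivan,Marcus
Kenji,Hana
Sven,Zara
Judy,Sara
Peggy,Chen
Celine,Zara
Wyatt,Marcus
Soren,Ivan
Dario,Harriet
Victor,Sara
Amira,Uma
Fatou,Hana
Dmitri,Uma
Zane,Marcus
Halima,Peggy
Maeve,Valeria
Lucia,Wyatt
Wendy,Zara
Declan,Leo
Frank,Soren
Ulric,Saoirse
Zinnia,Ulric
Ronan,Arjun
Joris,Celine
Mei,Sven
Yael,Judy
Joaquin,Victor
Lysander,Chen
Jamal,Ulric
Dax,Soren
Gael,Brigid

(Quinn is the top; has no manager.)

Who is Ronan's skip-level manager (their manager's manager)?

Zara

Ronan reports to Arjun, and Arjun reports to Zara. So Ronan's skip-level manager is Zara.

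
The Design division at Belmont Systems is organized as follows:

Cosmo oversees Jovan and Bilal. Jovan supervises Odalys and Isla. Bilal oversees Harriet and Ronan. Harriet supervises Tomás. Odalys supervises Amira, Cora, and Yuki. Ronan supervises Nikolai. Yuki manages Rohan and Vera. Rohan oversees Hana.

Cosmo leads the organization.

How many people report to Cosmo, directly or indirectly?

Cosmo directly manages Jovan, Bilal. Under Jovan: Odalys, Yuki, Vera, Rohan, Hana, Cora, Amira, Isla (8). Under Bilal: Ronan, Nikolai, Harriet, Tomás (4). So Cosmo's organization is 2 direct reports plus everyone under them: 9 + 5 = 14.

14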